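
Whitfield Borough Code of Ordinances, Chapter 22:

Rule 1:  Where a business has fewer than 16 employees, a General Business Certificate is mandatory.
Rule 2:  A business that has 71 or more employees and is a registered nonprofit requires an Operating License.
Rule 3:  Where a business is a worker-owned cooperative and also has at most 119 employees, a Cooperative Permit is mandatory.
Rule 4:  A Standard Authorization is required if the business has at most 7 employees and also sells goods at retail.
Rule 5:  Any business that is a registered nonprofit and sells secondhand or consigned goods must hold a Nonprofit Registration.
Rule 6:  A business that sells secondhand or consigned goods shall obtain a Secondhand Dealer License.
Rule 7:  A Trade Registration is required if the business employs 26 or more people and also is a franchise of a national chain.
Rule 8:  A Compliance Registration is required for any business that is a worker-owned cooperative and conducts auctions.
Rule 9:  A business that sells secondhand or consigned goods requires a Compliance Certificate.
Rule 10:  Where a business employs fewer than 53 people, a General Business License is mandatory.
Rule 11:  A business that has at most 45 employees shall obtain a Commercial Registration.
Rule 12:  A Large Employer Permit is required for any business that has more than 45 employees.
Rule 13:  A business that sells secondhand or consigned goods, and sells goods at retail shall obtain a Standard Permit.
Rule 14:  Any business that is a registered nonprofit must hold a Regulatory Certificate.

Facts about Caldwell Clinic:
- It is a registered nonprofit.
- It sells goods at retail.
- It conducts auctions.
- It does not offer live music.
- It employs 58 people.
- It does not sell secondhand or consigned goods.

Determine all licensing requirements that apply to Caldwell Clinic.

Large Employer Permit, Regulatory Certificate

Rule 1: employees 58 ≥ 16 → General Business Certificate not required.
Rule 2: employees 58 < 71; is a registered nonprofit → Operating License not required.
Rule 3: is a registered nonprofit (not: is a worker-owned cooperative); employees 58 ≤ 119 → Cooperative Permit not required.
Rule 4: employees 58 > 7; sells goods at retail → Standard Authorization not required.
Rule 5: is a registered nonprofit; does not sell secondhand or consigned goods → Nonprofit Registration not required.
Rule 6: does not sell secondhand or consigned goods → Secondhand Dealer License not required.
Rule 7: employees 58 ≥ 26; is a registered nonprofit (not: is a franchise of a national chain) → Trade Registration not required.
Rule 8: is a registered nonprofit (not: is a worker-owned cooperative); conducts auctions → Compliance Registration not required.
Rule 9: does not sell secondhand or consigned goods → Compliance Certificate not required.
Rule 10: employees 58 ≥ 53 → General Business License not required.
Rule 11: employees 58 > 45 → Commercial Registration not required.
Rule 12: employees 58 > 45 → Large Employer Permit required.
Rule 13: does not sell secondhand or consigned goods; sells goods at retail → Standard Permit not required.
Rule 14: is a registered nonprofit → Regulatory Certificate required.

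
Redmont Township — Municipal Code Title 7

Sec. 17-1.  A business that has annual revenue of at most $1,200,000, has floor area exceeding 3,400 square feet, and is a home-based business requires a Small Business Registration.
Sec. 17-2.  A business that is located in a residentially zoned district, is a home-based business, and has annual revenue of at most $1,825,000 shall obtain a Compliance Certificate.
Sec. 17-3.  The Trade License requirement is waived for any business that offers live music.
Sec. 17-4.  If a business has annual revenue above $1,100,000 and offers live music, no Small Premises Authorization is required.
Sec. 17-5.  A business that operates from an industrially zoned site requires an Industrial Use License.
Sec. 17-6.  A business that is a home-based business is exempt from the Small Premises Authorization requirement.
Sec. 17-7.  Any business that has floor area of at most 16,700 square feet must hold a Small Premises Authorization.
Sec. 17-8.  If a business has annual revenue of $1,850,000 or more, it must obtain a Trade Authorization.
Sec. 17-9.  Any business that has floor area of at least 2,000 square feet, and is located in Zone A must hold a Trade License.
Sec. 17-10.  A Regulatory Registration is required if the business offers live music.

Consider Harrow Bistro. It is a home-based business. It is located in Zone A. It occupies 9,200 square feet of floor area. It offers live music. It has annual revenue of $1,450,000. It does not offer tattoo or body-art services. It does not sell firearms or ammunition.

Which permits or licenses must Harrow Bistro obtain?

Regulatory Registration

Sec. 17-1. revenue $1,450,000 > $1,200,000; floor area 9,200 square feet > 3,400 square feet; is a home-based business → Small Business Registration not required.
Sec. 17-2. is located in Zone A (not: is located in a residentially zoned district); is a home-based business; revenue $1,450,000 ≤ $1,825,000 → Compliance Certificate not required.
Sec. 17-3. offers live music → exempt from Trade License.
Sec. 17-4. revenue $1,450,000 > $1,100,000; offers live music → exempt from Small Premises Authorization.
Sec. 17-5. is a home-based business (not: operates from an industrially zoned site) → Industrial Use License not required.
Sec. 17-6. is a home-based business → exempt from Small Premises Authorization.
Sec. 17-7. floor area 9,200 square feet ≤ 16,700 square feet → Small Premises Authorization required.
Sec. 17-8. revenue $1,450,000 < $1,850,000 → Trade Authorization not required.
Sec. 17-9. floor area 9,200 square feet ≥ 2,000 square feet; is located in Zone A → Trade License required.
Sec. 17-10. offers live music → Regulatory Registration required.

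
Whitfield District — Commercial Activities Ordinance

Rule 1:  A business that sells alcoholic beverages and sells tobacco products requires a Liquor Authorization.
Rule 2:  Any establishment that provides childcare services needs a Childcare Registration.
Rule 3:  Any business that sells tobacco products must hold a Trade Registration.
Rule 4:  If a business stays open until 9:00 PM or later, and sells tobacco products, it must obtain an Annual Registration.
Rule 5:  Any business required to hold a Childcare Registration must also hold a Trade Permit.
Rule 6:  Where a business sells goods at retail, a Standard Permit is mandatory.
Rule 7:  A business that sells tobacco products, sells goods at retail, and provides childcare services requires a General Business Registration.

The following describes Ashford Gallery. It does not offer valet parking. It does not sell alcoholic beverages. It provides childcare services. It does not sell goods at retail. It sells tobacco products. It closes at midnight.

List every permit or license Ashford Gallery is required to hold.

Annual Registration, Childcare Registration, Trade Permit, Trade Registration

Rule 1: does not sell alcoholic beverages; sells tobacco products → Liquor Authorization not required.
Rule 2: provides childcare services → Childcare Registration required.
Rule 3: sells tobacco products → Trade Registration required.
Rule 4: closes midnight, after 9:00 PM; sells tobacco products → Annual Registration required.
Rule 5: Childcare Registration is required → Trade Permit also required.
Rule 6: does not sell goods at retail → Standard Permit not required.
Rule 7: sells tobacco products; does not sell goods at retail; provides childcare services → General Business Registration not required.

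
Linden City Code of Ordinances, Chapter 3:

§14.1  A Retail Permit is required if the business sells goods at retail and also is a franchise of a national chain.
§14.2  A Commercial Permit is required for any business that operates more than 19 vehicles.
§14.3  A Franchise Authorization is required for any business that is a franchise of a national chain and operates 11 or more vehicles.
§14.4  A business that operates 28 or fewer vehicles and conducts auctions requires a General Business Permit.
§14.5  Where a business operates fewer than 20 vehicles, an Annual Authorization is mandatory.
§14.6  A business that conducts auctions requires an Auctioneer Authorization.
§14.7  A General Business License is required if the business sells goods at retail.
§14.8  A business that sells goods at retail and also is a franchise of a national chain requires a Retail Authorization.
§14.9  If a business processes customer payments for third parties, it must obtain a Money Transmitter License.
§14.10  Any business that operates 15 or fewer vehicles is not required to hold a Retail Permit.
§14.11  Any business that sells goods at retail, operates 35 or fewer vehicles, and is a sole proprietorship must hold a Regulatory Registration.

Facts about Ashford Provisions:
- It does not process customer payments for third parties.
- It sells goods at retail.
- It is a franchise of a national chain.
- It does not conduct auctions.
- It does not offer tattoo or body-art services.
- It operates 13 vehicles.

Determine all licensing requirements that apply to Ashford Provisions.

§14.1 sells goods at retail; is a franchise of a national chain → Retail Permit required.
§14.2 vehicles 13 ≤ 19 → Commercial Permit not required.
§14.3 is a franchise of a national chain; vehicles 13 ≥ 11 → Franchise Authorization required.
§14.4 vehicles 13 ≤ 28; does not conduct auctions → General Business Permit not required.
§14.5 vehicles 13 < 20 → Annual Authorization required.
§14.6 does not conduct auctions → Auctioneer Authorization not required.
§14.7 sells goods at retail → General Business License required.
§14.8 sells goods at retail; is a franchise of a national chain → Retail Authorization required.
§14.9 does not process customer payments for third parties → Money Transmitter License not required.
§14.10 vehicles 13 ≤ 15 → exempt from Retail Permit.
§14.11 sells goods at retail; vehicles 13 ≤ 35; is a franchise of a national chain (not: is a sole proprietorship) → Regulatory Registration not required.

Annual Authorization, Franchise Authorization, General Business License, Retail Authorization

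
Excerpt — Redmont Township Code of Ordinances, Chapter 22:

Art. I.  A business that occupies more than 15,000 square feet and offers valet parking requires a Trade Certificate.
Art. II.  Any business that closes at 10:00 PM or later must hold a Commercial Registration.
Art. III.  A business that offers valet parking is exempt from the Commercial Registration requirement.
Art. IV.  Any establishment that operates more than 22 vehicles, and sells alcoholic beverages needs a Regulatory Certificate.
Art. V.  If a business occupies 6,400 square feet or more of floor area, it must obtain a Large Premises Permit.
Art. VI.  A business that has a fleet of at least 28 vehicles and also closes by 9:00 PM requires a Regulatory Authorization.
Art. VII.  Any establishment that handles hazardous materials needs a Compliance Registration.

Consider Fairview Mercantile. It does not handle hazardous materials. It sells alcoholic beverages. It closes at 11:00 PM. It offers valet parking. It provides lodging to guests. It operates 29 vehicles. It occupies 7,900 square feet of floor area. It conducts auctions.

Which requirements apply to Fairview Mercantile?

Art. I. floor area 7,900 square feet ≤ 15,000 square feet; offers valet parking → Trade Certificate not required.
Art. II. closes 11:00 PM, after 10:00 PM → Commercial Registration required.
Art. III. offers valet parking → exempt from Commercial Registration.
Art. IV. vehicles 29 > 22; sells alcoholic beverages → Regulatory Certificate required.
Art. V. floor area 7,900 square feet ≥ 6,400 square feet → Large Premises Permit required.
Art. VI. vehicles 29 ≥ 28; closes 11:00 PM, after 9:00 PM → Regulatory Authorization not required.
Art. VII. does not handle hazardous materials → Compliance Registration not required.

Large Premises Permit, Regulatory Certificate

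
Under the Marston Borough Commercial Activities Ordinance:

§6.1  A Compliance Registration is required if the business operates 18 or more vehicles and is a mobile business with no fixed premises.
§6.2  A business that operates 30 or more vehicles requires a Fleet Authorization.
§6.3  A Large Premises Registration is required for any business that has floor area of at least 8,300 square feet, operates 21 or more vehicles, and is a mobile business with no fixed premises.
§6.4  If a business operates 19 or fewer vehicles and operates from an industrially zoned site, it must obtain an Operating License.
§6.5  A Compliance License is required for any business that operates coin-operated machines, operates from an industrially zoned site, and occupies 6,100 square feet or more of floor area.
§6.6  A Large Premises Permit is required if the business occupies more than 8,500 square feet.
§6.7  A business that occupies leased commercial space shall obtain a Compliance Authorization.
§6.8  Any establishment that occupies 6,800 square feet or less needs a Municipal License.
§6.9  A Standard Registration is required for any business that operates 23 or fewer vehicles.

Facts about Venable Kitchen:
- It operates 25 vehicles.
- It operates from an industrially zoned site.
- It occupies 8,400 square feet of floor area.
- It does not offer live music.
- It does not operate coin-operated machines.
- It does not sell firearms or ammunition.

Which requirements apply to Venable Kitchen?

§6.1 vehicles 25 ≥ 18; operates from an industrially zoned site (not: is a mobile business with no fixed premises) → Compliance Registration not required.
§6.2 vehicles 25 < 30 → Fleet Authorization not required.
§6.3 floor area 8,400 square feet ≥ 8,300 square feet; vehicles 25 ≥ 21; operates from an industrially zoned site (not: is a mobile business with no fixed premises) → Large Premises Registration not required.
§6.4 vehicles 25 > 19; operates from an industrially zoned site → Operating License not required.
§6.5 does not operate coin-operated machines; operates from an industrially zoned site; floor area 8,400 square feet ≥ 6,100 square feet → Compliance License not required.
§6.6 floor area 8,400 square feet ≤ 8,500 square feet → Large Premises Permit not required.
§6.7 operates from an industrially zoned site (not: occupies leased commercial space) → Compliance Authorization not required.
§6.8 floor area 8,400 square feet > 6,800 square feet → Municipal License not required.
§6.9 vehicles 25 > 23 → Standard Registration not required.

None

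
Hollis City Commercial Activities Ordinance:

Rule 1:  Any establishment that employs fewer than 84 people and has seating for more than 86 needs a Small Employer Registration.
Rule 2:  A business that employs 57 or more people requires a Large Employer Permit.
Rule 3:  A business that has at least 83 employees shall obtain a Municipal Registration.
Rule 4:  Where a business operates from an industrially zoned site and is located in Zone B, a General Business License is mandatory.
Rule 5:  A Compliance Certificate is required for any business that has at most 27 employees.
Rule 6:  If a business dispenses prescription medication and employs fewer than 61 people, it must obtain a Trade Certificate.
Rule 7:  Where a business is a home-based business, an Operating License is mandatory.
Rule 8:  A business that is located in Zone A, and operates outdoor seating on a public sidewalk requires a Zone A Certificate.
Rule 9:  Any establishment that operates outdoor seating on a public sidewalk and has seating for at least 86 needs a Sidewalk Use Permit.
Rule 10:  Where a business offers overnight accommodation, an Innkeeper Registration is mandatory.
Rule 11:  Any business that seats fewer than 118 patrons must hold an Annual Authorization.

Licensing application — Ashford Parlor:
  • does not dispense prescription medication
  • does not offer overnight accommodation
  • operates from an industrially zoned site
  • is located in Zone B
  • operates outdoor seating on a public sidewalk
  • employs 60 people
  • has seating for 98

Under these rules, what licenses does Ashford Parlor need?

Annual Authorization, General Business License, Large Employer Permit, Sidewalk Use Permit, Small Employer Registration

Rule 1: employees 60 < 84; seating 98 > 86 → Small Employer Registration required.
Rule 2: employees 60 ≥ 57 → Large Employer Permit required.
Rule 3: employees 60 < 83 → Municipal Registration not required.
Rule 4: operates from an industrially zoned site; is located in Zone B → General Business License required.
Rule 5: employees 60 > 27 → Compliance Certificate not required.
Rule 6: does not dispense prescription medication; employees 60 < 61 → Trade Certificate not required.
Rule 7: operates from an industrially zoned site (not: is a home-based business) → Operating License not required.
Rule 8: is located in Zone B (not: is located in Zone A); operates outdoor seating on a public sidewalk → Zone A Certificate not required.
Rule 9: operates outdoor seating on a public sidewalk; seating 98 ≥ 86 → Sidewalk Use Permit required.
Rule 10: does not offer overnight accommodation → Innkeeper Registration not required.
Rule 11: seating 98 < 118 → Annual Authorization required.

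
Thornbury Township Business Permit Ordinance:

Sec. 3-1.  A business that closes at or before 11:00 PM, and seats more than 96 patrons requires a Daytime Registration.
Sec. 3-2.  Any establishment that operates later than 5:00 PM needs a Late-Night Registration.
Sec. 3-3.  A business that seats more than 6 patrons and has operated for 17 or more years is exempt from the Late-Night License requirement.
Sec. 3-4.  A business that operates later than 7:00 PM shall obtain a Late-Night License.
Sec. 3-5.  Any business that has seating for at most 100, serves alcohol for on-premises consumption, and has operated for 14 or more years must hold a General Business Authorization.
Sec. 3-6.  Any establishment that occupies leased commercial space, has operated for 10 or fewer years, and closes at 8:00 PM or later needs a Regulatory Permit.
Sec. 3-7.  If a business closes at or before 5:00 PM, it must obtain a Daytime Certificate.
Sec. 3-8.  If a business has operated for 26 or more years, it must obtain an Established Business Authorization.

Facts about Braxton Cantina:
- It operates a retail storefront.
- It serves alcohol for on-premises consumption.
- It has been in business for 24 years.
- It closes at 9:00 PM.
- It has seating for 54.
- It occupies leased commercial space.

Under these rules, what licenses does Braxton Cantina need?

General Business Authorization, Late-Night Registration

Sec. 3-1. closes 9:00 PM, at/before 11:00 PM; seating 54 ≤ 96 → Daytime Registration not required.
Sec. 3-2. closes 9:00 PM, after 5:00 PM → Late-Night Registration required.
Sec. 3-3. seating 54 > 6; years in business 24 ≥ 17 → exempt from Late-Night License.
Sec. 3-4. closes 9:00 PM, after 7:00 PM → Late-Night License required.
Sec. 3-5. seating 54 ≤ 100; serves alcohol for on-premises consumption; years in business 24 ≥ 14 → General Business Authorization required.
Sec. 3-6. occupies leased commercial space; years in business 24 > 10; closes 9:00 PM, after 8:00 PM → Regulatory Permit not required.
Sec. 3-7. closes 9:00 PM, after 5:00 PM → Daytime Certificate not required.
Sec. 3-8. years in business 24 < 26 → Established Business Authorization not required.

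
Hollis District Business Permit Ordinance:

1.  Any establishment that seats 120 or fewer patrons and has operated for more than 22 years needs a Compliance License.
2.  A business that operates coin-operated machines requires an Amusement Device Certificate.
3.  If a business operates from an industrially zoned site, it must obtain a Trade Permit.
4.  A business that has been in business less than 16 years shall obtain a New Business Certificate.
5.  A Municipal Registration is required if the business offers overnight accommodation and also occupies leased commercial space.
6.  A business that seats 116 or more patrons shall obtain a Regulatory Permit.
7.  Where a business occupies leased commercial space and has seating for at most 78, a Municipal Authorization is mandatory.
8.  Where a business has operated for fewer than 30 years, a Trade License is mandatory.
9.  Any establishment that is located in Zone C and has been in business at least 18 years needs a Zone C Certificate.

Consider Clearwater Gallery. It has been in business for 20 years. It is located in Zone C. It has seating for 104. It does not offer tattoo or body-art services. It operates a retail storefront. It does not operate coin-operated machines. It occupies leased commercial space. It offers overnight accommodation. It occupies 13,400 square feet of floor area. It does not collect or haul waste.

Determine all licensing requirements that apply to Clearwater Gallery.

Municipal Registration, Trade License, Zone C Certificate

1. seating 104 ≤ 120; years in business 20 ≤ 22 → Compliance License not required.
2. does not operate coin-operated machines → Amusement Device Certificate not required.
3. occupies leased commercial space (not: operates from an industrially zoned site) → Trade Permit not required.
4. years in business 20 ≥ 16 → New Business Certificate not required.
5. offers overnight accommodation; occupies leased commercial space → Municipal Registration required.
6. seating 104 < 116 → Regulatory Permit not required.
7. occupies leased commercial space; seating 104 > 78 → Municipal Authorization not required.
8. years in business 20 < 30 → Trade License required.
9. is located in Zone C; years in business 20 ≥ 18 → Zone C Certificate required.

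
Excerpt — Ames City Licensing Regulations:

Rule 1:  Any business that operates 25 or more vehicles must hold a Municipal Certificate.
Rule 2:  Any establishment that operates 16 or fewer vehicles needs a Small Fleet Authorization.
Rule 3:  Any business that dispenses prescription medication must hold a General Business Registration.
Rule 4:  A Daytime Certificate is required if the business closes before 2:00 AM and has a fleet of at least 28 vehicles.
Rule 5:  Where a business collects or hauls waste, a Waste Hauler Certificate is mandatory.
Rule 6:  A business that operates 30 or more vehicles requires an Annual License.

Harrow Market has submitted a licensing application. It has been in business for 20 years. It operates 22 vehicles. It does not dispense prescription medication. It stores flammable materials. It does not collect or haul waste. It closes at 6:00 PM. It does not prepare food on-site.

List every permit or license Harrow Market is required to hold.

None

Rule 1: vehicles 22 < 25 → Municipal Certificate not required.
Rule 2: vehicles 22 > 16 → Small Fleet Authorization not required.
Rule 3: does not dispense prescription medication → General Business Registration not required.
Rule 4: closes 6:00 PM, at/before 2:00 AM; vehicles 22 < 28 → Daytime Certificate not required.
Rule 5: does not collect or haul waste → Waste Hauler Certificate not required.
Rule 6: vehicles 22 < 30 → Annual License not required.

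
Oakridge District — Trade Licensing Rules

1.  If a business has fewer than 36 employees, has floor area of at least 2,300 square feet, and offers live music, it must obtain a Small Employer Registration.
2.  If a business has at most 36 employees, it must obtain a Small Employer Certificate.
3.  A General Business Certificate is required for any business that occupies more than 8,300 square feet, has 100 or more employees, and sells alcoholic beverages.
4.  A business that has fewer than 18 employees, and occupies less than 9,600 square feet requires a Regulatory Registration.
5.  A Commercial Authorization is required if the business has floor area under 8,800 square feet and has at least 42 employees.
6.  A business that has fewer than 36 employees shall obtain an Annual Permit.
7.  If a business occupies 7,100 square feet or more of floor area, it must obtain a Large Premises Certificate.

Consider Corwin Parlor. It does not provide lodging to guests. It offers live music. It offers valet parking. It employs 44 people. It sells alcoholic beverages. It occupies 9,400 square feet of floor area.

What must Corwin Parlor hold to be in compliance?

1. employees 44 ≥ 36; floor area 9,400 square feet ≥ 2,300 square feet; offers live music → Small Employer Registration not required.
2. employees 44 > 36 → Small Employer Certificate not required.
3. floor area 9,400 square feet > 8,300 square feet; employees 44 < 100; sells alcoholic beverages → General Business Certificate not required.
4. employees 44 ≥ 18; floor area 9,400 square feet < 9,600 square feet → Regulatory Registration not required.
5. floor area 9,400 square feet ≥ 8,800 square feet; employees 44 ≥ 42 → Commercial Authorization not required.
6. employees 44 ≥ 36 → Annual Permit not required.
7. floor area 9,400 square feet ≥ 7,100 square feet → Large Premises Certificate required.

Large Premises Certificate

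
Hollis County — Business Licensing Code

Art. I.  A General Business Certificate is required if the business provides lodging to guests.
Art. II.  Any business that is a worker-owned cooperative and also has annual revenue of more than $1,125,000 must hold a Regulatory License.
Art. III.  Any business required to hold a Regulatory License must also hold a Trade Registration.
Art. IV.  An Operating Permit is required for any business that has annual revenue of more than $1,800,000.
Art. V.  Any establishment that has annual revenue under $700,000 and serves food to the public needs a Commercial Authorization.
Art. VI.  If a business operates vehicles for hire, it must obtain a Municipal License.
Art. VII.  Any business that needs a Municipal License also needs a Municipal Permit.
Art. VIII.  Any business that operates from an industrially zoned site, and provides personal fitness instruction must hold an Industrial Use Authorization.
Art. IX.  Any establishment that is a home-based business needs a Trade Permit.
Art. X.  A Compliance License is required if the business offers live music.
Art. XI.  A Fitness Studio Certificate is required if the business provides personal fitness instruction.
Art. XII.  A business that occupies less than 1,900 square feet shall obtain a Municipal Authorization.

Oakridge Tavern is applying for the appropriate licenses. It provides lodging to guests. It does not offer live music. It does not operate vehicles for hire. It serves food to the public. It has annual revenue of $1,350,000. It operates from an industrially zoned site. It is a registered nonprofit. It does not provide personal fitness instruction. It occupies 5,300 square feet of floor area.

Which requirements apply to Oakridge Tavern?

Art. I. provides lodging to guests → General Business Certificate required.
Art. II. is a registered nonprofit (not: is a worker-owned cooperative); revenue $1,350,000 > $1,125,000 → Regulatory License not required.
Art. III. Regulatory License is not required → no effect.
Art. IV. revenue $1,350,000 ≤ $1,800,000 → Operating Permit not required.
Art. V. revenue $1,350,000 ≥ $700,000; serves food to the public → Commercial Authorization not required.
Art. VI. does not operate vehicles for hire → Municipal License not required.
Art. VII. Municipal License is not required → no effect.
Art. VIII. operates from an industrially zoned site; does not provide personal fitness instruction → Industrial Use Authorization not required.
Art. IX. operates from an industrially zoned site (not: is a home-based business) → Trade Permit not required.
Art. X. does not offer live music → Compliance License not required.
Art. XI. does not provide personal fitness instruction → Fitness Studio Certificate not required.
Art. XII. floor area 5,300 square feet ≥ 1,900 square feet → Municipal Authorization not required.

General Business Certificate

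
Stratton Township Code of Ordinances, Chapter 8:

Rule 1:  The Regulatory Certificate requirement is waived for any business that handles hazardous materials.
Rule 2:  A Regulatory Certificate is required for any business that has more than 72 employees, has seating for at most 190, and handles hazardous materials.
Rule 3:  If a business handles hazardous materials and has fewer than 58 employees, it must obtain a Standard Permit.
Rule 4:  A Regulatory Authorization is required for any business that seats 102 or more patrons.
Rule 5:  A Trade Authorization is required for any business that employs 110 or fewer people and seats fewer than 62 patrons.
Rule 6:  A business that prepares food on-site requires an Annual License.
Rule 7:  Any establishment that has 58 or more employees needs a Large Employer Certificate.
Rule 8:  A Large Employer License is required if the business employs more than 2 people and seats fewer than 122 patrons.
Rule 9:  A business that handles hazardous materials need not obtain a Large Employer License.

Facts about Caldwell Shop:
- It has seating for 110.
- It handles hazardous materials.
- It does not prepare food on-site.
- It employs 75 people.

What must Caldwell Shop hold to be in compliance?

Large Employer Certificate, Regulatory Authorization

Rule 1: handles hazardous materials → exempt from Regulatory Certificate.
Rule 2: employees 75 > 72; seating 110 ≤ 190; handles hazardous materials → Regulatory Certificate required.
Rule 3: handles hazardous materials; employees 75 ≥ 58 → Standard Permit not required.
Rule 4: seating 110 ≥ 102 → Regulatory Authorization required.
Rule 5: employees 75 ≤ 110; seating 110 ≥ 62 → Trade Authorization not required.
Rule 6: does not prepare food on-site → Annual License not required.
Rule 7: employees 75 ≥ 58 → Large Employer Certificate required.
Rule 8: employees 75 > 2; seating 110 < 122 → Large Employer License required.
Rule 9: handles hazardous materials → exempt from Large Employer License.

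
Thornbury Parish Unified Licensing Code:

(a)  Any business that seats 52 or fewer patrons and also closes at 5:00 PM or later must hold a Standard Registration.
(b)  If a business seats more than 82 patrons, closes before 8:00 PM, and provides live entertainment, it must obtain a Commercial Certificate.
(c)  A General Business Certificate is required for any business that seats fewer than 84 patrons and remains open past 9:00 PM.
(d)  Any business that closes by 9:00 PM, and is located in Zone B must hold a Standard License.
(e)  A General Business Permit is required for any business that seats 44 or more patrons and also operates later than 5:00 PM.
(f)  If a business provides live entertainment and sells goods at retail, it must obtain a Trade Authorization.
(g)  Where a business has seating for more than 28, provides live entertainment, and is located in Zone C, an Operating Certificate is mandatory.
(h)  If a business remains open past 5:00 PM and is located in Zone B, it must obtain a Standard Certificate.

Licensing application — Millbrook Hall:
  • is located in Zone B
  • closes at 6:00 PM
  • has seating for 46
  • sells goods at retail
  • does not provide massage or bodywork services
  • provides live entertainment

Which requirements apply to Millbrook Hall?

(a) seating 46 ≤ 52; closes 6:00 PM, after 5:00 PM → Standard Registration required.
(b) seating 46 ≤ 82; closes 6:00 PM, at/before 8:00 PM; provides live entertainment → Commercial Certificate not required.
(c) seating 46 < 84; closes 6:00 PM, at/before 9:00 PM → General Business Certificate not required.
(d) closes 6:00 PM, at/before 9:00 PM; is located in Zone B → Standard License required.
(e) seating 46 ≥ 44; closes 6:00 PM, after 5:00 PM → General Business Permit required.
(f) provides live entertainment; sells goods at retail → Trade Authorization required.
(g) seating 46 > 28; provides live entertainment; is located in Zone B (not: is located in Zone C) → Operating Certificate not required.
(h) closes 6:00 PM, after 5:00 PM; is located in Zone B → Standard Certificate required.

General Business Permit, Standard Certificate, Standard License, Standard Registration, Trade Authorization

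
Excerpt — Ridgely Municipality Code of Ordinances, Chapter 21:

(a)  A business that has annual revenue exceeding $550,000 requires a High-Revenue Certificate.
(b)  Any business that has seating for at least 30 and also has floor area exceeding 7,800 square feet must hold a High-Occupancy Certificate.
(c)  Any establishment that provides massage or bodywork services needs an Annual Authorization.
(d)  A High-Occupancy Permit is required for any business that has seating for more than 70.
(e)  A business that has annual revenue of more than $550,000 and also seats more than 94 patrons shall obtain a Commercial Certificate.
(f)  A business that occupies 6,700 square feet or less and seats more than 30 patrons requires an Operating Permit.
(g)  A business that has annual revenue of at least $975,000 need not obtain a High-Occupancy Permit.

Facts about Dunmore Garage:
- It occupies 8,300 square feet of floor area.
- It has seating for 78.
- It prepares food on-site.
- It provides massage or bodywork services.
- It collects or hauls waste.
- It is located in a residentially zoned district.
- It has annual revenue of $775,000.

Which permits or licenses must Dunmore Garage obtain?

(a) revenue $775,000 > $550,000 → High-Revenue Certificate required.
(b) seating 78 ≥ 30; floor area 8,300 square feet > 7,800 square feet → High-Occupancy Certificate required.
(c) provides massage or bodywork services → Annual Authorization required.
(d) seating 78 > 70 → High-Occupancy Permit required.
(e) revenue $775,000 > $550,000; seating 78 ≤ 94 → Commercial Certificate not required.
(f) floor area 8,300 square feet > 6,700 square feet; seating 78 > 30 → Operating Permit not required.
(g) revenue $775,000 < $975,000 → High-Occupancy Permit exemption does not apply.

Annual Authorization, High-Occupancy Certificate, High-Occupancy Permit, High-Revenue Certificate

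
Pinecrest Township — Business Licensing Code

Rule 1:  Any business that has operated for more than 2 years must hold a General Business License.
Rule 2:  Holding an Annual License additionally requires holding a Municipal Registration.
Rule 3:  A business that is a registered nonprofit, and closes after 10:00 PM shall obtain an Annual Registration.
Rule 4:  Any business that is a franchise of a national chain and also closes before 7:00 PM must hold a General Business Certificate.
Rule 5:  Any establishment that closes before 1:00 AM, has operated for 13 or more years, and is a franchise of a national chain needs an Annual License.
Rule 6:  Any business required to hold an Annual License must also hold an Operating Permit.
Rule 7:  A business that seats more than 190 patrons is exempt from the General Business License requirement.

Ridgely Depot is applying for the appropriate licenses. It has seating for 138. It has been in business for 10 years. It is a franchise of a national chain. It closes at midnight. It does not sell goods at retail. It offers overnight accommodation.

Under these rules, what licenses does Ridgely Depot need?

General Business License

Rule 1: years in business 10 > 2 → General Business License required.
Rule 2: Annual License is not required → no effect.
Rule 3: is a franchise of a national chain (not: is a registered nonprofit); closes midnight, after 10:00 PM → Annual Registration not required.
Rule 4: is a franchise of a national chain; closes midnight, after 7:00 PM → General Business Certificate not required.
Rule 5: closes midnight, at/before 1:00 AM; years in business 10 < 13; is a franchise of a national chain → Annual License not required.
Rule 6: Annual License is not required → no effect.
Rule 7: seating 138 ≤ 190 → General Business License exemption does not apply.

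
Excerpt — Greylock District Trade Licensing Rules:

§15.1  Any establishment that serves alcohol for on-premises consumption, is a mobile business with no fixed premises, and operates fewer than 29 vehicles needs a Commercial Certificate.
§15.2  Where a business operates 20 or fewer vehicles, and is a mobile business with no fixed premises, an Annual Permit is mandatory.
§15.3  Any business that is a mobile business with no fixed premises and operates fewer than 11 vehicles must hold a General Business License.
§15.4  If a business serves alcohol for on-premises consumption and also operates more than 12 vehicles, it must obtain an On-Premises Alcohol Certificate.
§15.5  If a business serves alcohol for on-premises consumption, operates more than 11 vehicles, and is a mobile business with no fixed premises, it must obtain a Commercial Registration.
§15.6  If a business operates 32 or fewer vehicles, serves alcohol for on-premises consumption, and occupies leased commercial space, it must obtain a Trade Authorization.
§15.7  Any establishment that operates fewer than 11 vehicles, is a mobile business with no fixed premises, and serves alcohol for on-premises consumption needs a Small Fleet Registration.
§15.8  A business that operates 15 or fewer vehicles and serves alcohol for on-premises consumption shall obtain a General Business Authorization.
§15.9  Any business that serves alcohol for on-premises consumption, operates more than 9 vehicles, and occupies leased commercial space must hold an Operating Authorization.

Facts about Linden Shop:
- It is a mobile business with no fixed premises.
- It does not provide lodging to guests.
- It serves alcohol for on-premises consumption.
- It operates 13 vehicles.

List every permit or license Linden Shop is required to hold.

Annual Permit, Commercial Certificate, Commercial Registration, General Business Authorization, On-Premises Alcohol Certificate

§15.1 serves alcohol for on-premises consumption; is a mobile business with no fixed premises; vehicles 13 < 29 → Commercial Certificate required.
§15.2 vehicles 13 ≤ 20; is a mobile business with no fixed premises → Annual Permit required.
§15.3 is a mobile business with no fixed premises; vehicles 13 ≥ 11 → General Business License not required.
§15.4 serves alcohol for on-premises consumption; vehicles 13 > 12 → On-Premises Alcohol Certificate required.
§15.5 serves alcohol for on-premises consumption; vehicles 13 > 11; is a mobile business with no fixed premises → Commercial Registration required.
§15.6 vehicles 13 ≤ 32; serves alcohol for on-premises consumption; is a mobile business with no fixed premises (not: occupies leased commercial space) → Trade Authorization not required.
§15.7 vehicles 13 ≥ 11; is a mobile business with no fixed premises; serves alcohol for on-premises consumption → Small Fleet Registration not required.
§15.8 vehicles 13 ≤ 15; serves alcohol for on-premises consumption → General Business Authorization required.
§15.9 serves alcohol for on-premises consumption; vehicles 13 > 9; is a mobile business with no fixed premises (not: occupies leased commercial space) → Operating Authorization not required.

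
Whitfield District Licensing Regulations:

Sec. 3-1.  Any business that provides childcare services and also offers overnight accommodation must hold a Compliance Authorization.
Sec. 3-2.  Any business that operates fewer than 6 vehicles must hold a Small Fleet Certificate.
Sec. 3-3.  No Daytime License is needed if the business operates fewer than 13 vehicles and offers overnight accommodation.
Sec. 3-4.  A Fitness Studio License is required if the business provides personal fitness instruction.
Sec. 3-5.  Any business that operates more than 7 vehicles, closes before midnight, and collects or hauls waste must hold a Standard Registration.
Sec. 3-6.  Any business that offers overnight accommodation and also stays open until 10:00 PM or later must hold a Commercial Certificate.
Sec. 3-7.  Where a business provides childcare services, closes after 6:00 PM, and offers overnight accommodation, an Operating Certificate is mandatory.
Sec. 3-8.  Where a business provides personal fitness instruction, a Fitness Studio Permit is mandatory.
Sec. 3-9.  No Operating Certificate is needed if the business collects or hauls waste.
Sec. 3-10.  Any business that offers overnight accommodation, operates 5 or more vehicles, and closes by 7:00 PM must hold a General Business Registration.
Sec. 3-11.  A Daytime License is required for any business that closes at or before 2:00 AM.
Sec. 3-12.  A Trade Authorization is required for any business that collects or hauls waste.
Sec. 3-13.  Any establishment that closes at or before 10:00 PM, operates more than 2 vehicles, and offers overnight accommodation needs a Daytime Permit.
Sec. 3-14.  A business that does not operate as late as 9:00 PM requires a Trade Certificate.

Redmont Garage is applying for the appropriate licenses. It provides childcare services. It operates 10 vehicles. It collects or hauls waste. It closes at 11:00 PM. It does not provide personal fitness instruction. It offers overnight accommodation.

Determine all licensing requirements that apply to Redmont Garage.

Sec. 3-1. provides childcare services; offers overnight accommodation → Compliance Authorization required.
Sec. 3-2. vehicles 10 ≥ 6 → Small Fleet Certificate not required.
Sec. 3-3. vehicles 10 < 13; offers overnight accommodation → exempt from Daytime License.
Sec. 3-4. does not provide personal fitness instruction → Fitness Studio License not required.
Sec. 3-5. vehicles 10 > 7; closes 11:00 PM, at/before midnight; collects or hauls waste → Standard Registration required.
Sec. 3-6. offers overnight accommodation; closes 11:00 PM, after 10:00 PM → Commercial Certificate required.
Sec. 3-7. provides childcare services; closes 11:00 PM, after 6:00 PM; offers overnight accommodation → Operating Certificate required.
Sec. 3-8. does not provide personal fitness instruction → Fitness Studio Permit not required.
Sec. 3-9. collects or hauls waste → exempt from Operating Certificate.
Sec. 3-10. offers overnight accommodation; vehicles 10 ≥ 5; closes 11:00 PM, after 7:00 PM → General Business Registration not required.
Sec. 3-11. closes 11:00 PM, at/before 2:00 AM → Daytime License required.
Sec. 3-12. collects or hauls waste → Trade Authorization required.
Sec. 3-13. closes 11:00 PM, after 10:00 PM; vehicles 10 > 2; offers overnight accommodation → Daytime Permit not required.
Sec. 3-14. closes 11:00 PM, after 9:00 PM → Trade Certificate not required.

Commercial Certificate, Compliance Authorization, Standard Registration, Trade Authorization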